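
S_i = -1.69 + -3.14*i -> [-1.69, -4.83, -7.97, -11.11, -14.25]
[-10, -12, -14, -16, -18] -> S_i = -10 + -2*i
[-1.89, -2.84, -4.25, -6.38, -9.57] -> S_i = -1.89*1.50^i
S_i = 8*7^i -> [8, 56, 392, 2744, 19208]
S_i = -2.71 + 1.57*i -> [-2.71, -1.14, 0.43, 2.0, 3.57]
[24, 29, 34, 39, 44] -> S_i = 24 + 5*i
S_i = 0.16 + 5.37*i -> [0.16, 5.53, 10.9, 16.27, 21.64]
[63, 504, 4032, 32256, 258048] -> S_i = 63*8^i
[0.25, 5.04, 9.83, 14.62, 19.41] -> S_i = 0.25 + 4.79*i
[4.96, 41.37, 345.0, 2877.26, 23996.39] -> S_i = 4.96*8.34^i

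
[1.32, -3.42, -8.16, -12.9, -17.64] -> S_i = 1.32 + -4.74*i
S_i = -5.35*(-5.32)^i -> [-5.35, 28.46, -151.42, 805.54, -4285.49]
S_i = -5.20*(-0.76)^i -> [-5.2, 3.95, -3.0, 2.28, -1.73]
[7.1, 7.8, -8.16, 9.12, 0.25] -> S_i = Random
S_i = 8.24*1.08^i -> [8.24, 8.9, 9.61, 10.38, 11.21]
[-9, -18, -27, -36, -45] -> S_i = -9 + -9*i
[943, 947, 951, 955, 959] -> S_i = 943 + 4*i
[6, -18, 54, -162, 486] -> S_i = 6*-3^i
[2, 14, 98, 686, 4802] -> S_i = 2*7^i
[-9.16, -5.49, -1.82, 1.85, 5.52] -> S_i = -9.16 + 3.67*i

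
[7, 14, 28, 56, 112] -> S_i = 7*2^i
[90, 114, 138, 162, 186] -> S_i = 90 + 24*i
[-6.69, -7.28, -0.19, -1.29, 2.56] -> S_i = Random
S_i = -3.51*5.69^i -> [-3.51, -19.97, -113.64, -646.61, -3679.22]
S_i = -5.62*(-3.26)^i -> [-5.62, 18.32, -59.73, 194.71, -634.76]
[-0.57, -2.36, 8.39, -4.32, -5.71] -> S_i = Random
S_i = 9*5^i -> [9, 45, 225, 1125, 5625]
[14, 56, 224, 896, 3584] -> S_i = 14*4^i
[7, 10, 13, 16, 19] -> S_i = 7 + 3*i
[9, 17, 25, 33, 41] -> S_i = 9 + 8*i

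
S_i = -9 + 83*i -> [-9, 74, 157, 240, 323]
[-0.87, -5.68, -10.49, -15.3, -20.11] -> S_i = -0.87 + -4.81*i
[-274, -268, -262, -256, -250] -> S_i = -274 + 6*i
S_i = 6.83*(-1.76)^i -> [6.83, -12.02, 21.16, -37.24, 65.53]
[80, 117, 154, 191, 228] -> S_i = 80 + 37*i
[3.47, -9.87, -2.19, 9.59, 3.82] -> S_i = Random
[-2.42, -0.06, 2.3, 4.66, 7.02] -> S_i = -2.42 + 2.36*i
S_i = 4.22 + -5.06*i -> [4.22, -0.84, -5.9, -10.96, -16.02]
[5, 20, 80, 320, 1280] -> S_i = 5*4^i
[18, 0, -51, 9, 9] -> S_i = Random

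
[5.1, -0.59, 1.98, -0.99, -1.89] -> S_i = Random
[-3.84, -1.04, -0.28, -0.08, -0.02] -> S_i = -3.84*0.27^i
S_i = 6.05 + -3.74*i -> [6.05, 2.31, -1.43, -5.17, -8.91]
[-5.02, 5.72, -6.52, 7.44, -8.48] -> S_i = -5.02*(-1.14)^i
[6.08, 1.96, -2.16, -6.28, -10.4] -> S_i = 6.08 + -4.12*i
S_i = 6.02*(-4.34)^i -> [6.02, -26.13, 113.39, -492.11, 2135.77]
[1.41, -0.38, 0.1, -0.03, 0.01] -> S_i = 1.41*(-0.27)^i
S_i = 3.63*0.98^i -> [3.63, 3.56, 3.49, 3.42, 3.35]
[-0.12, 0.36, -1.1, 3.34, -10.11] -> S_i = -0.12*(-3.03)^i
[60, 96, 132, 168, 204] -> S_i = 60 + 36*i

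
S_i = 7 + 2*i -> [7, 9, 11, 13, 15]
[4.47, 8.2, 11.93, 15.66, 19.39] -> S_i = 4.47 + 3.73*i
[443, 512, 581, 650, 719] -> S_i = 443 + 69*i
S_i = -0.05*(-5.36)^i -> [-0.05, 0.27, -1.44, 7.7, -41.27]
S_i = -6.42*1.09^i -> [-6.42, -7.0, -7.63, -8.31, -9.06]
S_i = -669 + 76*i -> [-669, -593, -517, -441, -365]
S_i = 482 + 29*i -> [482, 511, 540, 569, 598]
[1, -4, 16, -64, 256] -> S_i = 1*-4^i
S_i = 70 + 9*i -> [70, 79, 88, 97, 106]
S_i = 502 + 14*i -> [502, 516, 530, 544, 558]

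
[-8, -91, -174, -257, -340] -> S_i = -8 + -83*i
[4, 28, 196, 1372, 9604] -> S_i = 4*7^i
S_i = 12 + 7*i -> [12, 19, 26, 33, 40]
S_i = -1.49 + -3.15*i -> [-1.49, -4.64, -7.79, -10.94, -14.09]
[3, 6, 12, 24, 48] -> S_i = 3*2^i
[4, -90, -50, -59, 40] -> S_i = Random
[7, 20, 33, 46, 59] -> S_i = 7 + 13*i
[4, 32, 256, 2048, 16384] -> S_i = 4*8^i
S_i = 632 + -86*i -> [632, 546, 460, 374, 288]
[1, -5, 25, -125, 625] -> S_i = 1*-5^i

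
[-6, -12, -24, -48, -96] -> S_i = -6*2^i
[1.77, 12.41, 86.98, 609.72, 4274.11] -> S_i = 1.77*7.01^i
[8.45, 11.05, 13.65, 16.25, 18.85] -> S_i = 8.45 + 2.60*i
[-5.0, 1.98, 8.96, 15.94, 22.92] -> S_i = -5.00 + 6.98*i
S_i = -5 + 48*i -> [-5, 43, 91, 139, 187]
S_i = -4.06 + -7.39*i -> [-4.06, -11.45, -18.84, -26.23, -33.62]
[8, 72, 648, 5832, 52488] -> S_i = 8*9^i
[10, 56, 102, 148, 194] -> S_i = 10 + 46*i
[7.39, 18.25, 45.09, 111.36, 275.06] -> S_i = 7.39*2.47^i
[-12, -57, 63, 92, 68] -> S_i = Random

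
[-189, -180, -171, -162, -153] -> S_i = -189 + 9*i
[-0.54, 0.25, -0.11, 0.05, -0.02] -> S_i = -0.54*(-0.46)^i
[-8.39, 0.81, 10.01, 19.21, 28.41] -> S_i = -8.39 + 9.20*i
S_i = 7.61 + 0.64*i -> [7.61, 8.25, 8.89, 9.53, 10.17]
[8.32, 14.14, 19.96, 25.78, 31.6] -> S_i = 8.32 + 5.82*i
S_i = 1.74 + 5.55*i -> [1.74, 7.29, 12.84, 18.39, 23.94]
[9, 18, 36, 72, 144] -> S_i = 9*2^i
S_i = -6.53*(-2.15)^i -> [-6.53, 14.04, -30.18, 64.9, -139.53]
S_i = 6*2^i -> [6, 12, 24, 48, 96]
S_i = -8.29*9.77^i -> [-8.29, -80.99, -791.3, -7731.05, -75532.31]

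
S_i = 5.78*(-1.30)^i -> [5.78, -7.51, 9.77, -12.7, 16.51]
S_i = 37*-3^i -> [37, -111, 333, -999, 2997]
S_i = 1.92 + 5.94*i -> [1.92, 7.86, 13.8, 19.74, 25.68]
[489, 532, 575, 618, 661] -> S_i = 489 + 43*i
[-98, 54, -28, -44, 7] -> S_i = Random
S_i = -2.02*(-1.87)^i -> [-2.02, 3.78, -7.06, 13.21, -24.7]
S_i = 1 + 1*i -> [1, 2, 3, 4, 5]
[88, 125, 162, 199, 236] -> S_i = 88 + 37*i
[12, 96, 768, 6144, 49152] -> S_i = 12*8^i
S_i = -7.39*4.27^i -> [-7.39, -31.56, -134.74, -575.34, -2456.72]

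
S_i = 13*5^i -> [13, 65, 325, 1625, 8125]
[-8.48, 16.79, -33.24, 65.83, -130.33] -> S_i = -8.48*(-1.98)^i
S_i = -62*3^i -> [-62, -186, -558, -1674, -5022]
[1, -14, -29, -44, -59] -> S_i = 1 + -15*i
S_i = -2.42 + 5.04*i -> [-2.42, 2.62, 7.66, 12.7, 17.74]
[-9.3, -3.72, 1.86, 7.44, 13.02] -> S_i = -9.30 + 5.58*i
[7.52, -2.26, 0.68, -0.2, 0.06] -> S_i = 7.52*(-0.30)^i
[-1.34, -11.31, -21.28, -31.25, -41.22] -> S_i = -1.34 + -9.97*i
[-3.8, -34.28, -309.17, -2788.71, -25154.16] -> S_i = -3.80*9.02^i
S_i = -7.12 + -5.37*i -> [-7.12, -12.49, -17.86, -23.23, -28.6]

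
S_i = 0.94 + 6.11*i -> [0.94, 7.05, 13.16, 19.27, 25.38]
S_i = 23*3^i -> [23, 69, 207, 621, 1863]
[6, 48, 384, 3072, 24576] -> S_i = 6*8^i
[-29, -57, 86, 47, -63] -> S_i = Random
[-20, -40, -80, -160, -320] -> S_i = -20*2^i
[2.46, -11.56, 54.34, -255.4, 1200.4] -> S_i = 2.46*(-4.70)^i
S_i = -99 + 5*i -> [-99, -94, -89, -84, -79]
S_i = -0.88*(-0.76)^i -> [-0.88, 0.67, -0.51, 0.39, -0.29]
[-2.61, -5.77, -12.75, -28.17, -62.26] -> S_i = -2.61*2.21^i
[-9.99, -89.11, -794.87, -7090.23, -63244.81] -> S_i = -9.99*8.92^i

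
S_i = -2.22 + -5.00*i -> [-2.22, -7.22, -12.22, -17.22, -22.22]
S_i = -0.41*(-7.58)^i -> [-0.41, 3.11, -23.56, 178.56, -1353.51]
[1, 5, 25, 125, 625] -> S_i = 1*5^i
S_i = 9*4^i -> [9, 36, 144, 576, 2304]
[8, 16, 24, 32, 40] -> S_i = 8 + 8*i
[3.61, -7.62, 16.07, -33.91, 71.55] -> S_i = 3.61*(-2.11)^i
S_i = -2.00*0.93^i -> [-2.0, -1.86, -1.73, -1.61, -1.5]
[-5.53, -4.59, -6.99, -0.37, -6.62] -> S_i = Random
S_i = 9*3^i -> [9, 27, 81, 243, 729]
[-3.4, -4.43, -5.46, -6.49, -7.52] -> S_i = -3.40 + -1.03*i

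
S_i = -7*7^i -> [-7, -49, -343, -2401, -16807]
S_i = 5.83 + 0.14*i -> [5.83, 5.97, 6.11, 6.25, 6.39]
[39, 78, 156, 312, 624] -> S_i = 39*2^i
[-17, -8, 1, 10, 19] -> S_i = -17 + 9*i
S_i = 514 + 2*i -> [514, 516, 518, 520, 522]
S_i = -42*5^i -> [-42, -210, -1050, -5250, -26250]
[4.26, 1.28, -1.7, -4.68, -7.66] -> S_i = 4.26 + -2.98*i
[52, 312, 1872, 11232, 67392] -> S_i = 52*6^i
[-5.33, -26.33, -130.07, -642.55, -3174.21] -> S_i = -5.33*4.94^i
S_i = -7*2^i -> [-7, -14, -28, -56, -112]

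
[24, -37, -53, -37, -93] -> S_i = Random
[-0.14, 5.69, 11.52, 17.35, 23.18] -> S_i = -0.14 + 5.83*i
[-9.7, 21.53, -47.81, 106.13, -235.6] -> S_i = -9.70*(-2.22)^i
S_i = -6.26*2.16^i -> [-6.26, -13.52, -29.21, -63.09, -136.27]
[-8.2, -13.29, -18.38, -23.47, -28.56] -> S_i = -8.20 + -5.09*i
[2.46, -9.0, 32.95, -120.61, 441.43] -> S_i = 2.46*(-3.66)^i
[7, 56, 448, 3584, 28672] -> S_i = 7*8^i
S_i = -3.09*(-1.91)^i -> [-3.09, 5.9, -11.27, 21.53, -41.12]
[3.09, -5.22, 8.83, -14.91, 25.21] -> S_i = 3.09*(-1.69)^i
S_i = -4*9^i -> [-4, -36, -324, -2916, -26244]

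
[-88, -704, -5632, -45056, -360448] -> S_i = -88*8^i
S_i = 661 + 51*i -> [661, 712, 763, 814, 865]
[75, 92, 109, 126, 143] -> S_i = 75 + 17*i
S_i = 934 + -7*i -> [934, 927, 920, 913, 906]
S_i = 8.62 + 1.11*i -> [8.62, 9.73, 10.84, 11.95, 13.06]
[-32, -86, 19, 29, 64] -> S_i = Random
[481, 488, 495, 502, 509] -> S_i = 481 + 7*i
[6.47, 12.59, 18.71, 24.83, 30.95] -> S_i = 6.47 + 6.12*i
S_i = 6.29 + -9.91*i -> [6.29, -3.62, -13.53, -23.44, -33.35]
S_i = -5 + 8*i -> [-5, 3, 11, 19, 27]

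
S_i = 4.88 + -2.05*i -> [4.88, 2.83, 0.78, -1.27, -3.32]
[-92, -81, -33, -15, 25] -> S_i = Random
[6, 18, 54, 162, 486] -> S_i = 6*3^i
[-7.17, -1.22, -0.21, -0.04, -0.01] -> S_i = -7.17*0.17^i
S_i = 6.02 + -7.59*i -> [6.02, -1.57, -9.16, -16.75, -24.34]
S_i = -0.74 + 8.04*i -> [-0.74, 7.3, 15.34, 23.38, 31.42]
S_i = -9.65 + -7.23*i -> [-9.65, -16.88, -24.11, -31.34, -38.57]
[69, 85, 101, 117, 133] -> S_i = 69 + 16*i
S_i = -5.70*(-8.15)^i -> [-5.7, 46.46, -378.61, 3085.66, -25148.11]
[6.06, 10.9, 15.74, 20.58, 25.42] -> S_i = 6.06 + 4.84*i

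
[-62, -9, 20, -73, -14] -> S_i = Random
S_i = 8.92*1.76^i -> [8.92, 15.7, 27.63, 48.63, 85.59]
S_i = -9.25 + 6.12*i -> [-9.25, -3.13, 2.99, 9.11, 15.23]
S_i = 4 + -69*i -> [4, -65, -134, -203, -272]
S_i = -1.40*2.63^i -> [-1.4, -3.68, -9.68, -25.47, -66.98]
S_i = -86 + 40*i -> [-86, -46, -6, 34, 74]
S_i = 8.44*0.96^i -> [8.44, 8.1, 7.78, 7.47, 7.17]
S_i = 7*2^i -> [7, 14, 28, 56, 112]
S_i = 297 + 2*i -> [297, 299, 301, 303, 305]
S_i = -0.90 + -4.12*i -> [-0.9, -5.02, -9.14, -13.26, -17.38]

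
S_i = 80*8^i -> [80, 640, 5120, 40960, 327680]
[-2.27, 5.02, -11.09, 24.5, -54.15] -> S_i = -2.27*(-2.21)^i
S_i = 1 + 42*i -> [1, 43, 85, 127, 169]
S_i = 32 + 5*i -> [32, 37, 42, 47, 52]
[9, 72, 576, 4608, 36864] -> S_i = 9*8^i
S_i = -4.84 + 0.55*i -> [-4.84, -4.29, -3.74, -3.19, -2.64]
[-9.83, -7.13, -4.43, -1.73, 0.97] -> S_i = -9.83 + 2.70*i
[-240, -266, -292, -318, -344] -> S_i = -240 + -26*i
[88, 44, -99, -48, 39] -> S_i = Random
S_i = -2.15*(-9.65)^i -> [-2.15, 20.75, -200.21, 1932.06, -18644.37]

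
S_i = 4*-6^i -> [4, -24, 144, -864, 5184]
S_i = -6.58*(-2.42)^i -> [-6.58, 15.92, -38.54, 93.25, -225.68]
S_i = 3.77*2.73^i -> [3.77, 10.29, 28.1, 76.71, 209.41]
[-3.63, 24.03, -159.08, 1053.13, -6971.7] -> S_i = -3.63*(-6.62)^i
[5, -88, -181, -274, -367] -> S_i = 5 + -93*i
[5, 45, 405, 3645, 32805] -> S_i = 5*9^i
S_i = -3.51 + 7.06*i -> [-3.51, 3.55, 10.61, 17.67, 24.73]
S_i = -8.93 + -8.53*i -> [-8.93, -17.46, -25.99, -34.52, -43.05]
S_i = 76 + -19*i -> [76, 57, 38, 19, 0]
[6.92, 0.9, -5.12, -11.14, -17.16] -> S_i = 6.92 + -6.02*i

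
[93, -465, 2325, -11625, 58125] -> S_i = 93*-5^i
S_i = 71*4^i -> [71, 284, 1136, 4544, 18176]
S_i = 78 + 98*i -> [78, 176, 274, 372, 470]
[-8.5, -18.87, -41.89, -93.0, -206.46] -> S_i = -8.50*2.22^i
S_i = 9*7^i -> [9, 63, 441, 3087, 21609]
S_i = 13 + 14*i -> [13, 27, 41, 55, 69]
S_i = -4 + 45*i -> [-4, 41, 86, 131, 176]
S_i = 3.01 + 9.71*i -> [3.01, 12.72, 22.43, 32.14, 41.85]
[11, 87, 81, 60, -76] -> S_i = Random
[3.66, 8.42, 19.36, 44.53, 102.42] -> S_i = 3.66*2.30^i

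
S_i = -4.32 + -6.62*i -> [-4.32, -10.94, -17.56, -24.18, -30.8]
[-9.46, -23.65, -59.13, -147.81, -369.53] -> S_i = -9.46*2.50^i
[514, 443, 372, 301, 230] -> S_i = 514 + -71*i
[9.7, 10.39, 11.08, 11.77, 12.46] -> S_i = 9.70 + 0.69*i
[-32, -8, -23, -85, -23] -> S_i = Random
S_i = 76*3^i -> [76, 228, 684, 2052, 6156]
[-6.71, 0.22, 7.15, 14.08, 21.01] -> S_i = -6.71 + 6.93*i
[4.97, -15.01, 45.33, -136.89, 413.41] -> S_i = 4.97*(-3.02)^i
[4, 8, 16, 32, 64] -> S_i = 4*2^i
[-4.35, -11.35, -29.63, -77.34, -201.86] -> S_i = -4.35*2.61^i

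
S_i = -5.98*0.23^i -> [-5.98, -1.38, -0.32, -0.07, -0.02]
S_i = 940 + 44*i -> [940, 984, 1028, 1072, 1116]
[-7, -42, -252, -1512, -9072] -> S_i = -7*6^i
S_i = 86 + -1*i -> [86, 85, 84, 83, 82]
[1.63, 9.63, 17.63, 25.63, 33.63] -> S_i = 1.63 + 8.00*i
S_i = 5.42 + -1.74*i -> [5.42, 3.68, 1.94, 0.2, -1.54]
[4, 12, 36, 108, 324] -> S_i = 4*3^i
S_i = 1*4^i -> [1, 4, 16, 64, 256]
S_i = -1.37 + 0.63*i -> [-1.37, -0.74, -0.11, 0.52, 1.15]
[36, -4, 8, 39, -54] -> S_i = Random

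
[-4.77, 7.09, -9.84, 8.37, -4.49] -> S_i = Random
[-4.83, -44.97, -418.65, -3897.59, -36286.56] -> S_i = -4.83*9.31^i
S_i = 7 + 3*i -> [7, 10, 13, 16, 19]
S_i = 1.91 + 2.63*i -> [1.91, 4.54, 7.17, 9.8, 12.43]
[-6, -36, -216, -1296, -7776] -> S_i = -6*6^i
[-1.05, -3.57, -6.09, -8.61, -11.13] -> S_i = -1.05 + -2.52*i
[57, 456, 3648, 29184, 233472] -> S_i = 57*8^i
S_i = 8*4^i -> [8, 32, 128, 512, 2048]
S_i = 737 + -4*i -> [737, 733, 729, 725, 721]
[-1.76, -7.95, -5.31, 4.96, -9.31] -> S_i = Random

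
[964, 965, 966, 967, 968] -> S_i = 964 + 1*i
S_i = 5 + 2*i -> [5, 7, 9, 11, 13]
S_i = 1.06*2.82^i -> [1.06, 2.99, 8.43, 23.77, 67.04]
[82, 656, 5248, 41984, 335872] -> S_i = 82*8^i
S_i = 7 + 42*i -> [7, 49, 91, 133, 175]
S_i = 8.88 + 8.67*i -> [8.88, 17.55, 26.22, 34.89, 43.56]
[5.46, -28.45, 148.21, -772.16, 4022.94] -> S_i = 5.46*(-5.21)^i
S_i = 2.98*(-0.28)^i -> [2.98, -0.83, 0.23, -0.07, 0.02]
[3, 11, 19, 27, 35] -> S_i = 3 + 8*i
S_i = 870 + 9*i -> [870, 879, 888, 897, 906]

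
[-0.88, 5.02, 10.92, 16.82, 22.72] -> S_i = -0.88 + 5.90*i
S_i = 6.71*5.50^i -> [6.71, 36.9, 202.98, 1116.38, 6140.07]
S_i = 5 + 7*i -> [5, 12, 19, 26, 33]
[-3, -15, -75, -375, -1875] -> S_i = -3*5^i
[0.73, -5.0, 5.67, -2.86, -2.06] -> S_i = Random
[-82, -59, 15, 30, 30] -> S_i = Random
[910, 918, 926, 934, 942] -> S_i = 910 + 8*i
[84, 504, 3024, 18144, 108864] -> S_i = 84*6^i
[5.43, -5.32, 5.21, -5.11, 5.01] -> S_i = 5.43*(-0.98)^i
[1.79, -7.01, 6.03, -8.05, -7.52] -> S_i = Random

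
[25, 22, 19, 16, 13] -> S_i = 25 + -3*i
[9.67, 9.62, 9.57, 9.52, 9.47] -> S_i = 9.67 + -0.05*i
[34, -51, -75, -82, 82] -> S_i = Random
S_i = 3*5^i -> [3, 15, 75, 375, 1875]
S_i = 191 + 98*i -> [191, 289, 387, 485, 583]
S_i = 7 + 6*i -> [7, 13, 19, 25, 31]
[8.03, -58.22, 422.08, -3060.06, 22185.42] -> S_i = 8.03*(-7.25)^i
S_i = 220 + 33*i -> [220, 253, 286, 319, 352]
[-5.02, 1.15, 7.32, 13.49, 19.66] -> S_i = -5.02 + 6.17*i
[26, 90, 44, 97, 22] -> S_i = Random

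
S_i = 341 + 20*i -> [341, 361, 381, 401, 421]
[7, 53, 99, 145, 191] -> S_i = 7 + 46*i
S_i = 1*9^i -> [1, 9, 81, 729, 6561]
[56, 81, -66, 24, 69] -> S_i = Random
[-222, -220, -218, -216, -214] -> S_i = -222 + 2*i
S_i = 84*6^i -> [84, 504, 3024, 18144, 108864]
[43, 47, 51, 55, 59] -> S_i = 43 + 4*i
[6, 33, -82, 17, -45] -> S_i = Random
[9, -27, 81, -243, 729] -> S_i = 9*-3^i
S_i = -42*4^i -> [-42, -168, -672, -2688, -10752]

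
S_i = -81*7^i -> [-81, -567, -3969, -27783, -194481]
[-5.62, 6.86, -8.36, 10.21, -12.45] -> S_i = -5.62*(-1.22)^i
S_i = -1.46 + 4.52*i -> [-1.46, 3.06, 7.58, 12.1, 16.62]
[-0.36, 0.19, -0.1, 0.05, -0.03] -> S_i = -0.36*(-0.53)^i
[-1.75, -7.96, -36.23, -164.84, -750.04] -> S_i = -1.75*4.55^i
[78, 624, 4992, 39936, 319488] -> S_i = 78*8^i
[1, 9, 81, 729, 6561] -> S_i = 1*9^i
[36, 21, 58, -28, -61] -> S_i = Random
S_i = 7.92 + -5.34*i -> [7.92, 2.58, -2.76, -8.1, -13.44]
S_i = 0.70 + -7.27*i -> [0.7, -6.57, -13.84, -21.11, -28.38]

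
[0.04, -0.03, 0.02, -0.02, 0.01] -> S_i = 0.04*(-0.78)^i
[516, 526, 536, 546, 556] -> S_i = 516 + 10*i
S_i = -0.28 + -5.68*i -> [-0.28, -5.96, -11.64, -17.32, -23.0]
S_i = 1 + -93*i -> [1, -92, -185, -278, -371]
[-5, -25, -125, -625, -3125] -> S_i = -5*5^i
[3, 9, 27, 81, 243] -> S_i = 3*3^i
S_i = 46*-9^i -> [46, -414, 3726, -33534, 301806]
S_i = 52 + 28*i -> [52, 80, 108, 136, 164]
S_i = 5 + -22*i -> [5, -17, -39, -61, -83]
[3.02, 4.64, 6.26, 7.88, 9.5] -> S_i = 3.02 + 1.62*i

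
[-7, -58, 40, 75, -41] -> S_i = Random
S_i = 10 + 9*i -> [10, 19, 28, 37, 46]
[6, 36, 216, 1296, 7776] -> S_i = 6*6^i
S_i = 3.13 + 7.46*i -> [3.13, 10.59, 18.05, 25.51, 32.97]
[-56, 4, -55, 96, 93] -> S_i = Random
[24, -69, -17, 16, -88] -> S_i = Random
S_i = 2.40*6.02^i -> [2.4, 14.45, 86.98, 523.6, 3152.08]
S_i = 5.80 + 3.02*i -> [5.8, 8.82, 11.84, 14.86, 17.88]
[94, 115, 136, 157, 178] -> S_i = 94 + 21*i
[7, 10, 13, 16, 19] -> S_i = 7 + 3*i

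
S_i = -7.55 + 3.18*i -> [-7.55, -4.37, -1.19, 1.99, 5.17]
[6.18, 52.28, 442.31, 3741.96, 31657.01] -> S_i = 6.18*8.46^i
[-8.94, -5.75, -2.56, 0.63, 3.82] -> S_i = -8.94 + 3.19*i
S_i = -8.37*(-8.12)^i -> [-8.37, 67.96, -551.87, 4481.19, -36387.28]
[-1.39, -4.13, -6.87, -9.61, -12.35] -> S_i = -1.39 + -2.74*i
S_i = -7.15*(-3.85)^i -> [-7.15, 27.53, -105.98, 408.03, -1570.9]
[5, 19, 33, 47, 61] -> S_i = 5 + 14*i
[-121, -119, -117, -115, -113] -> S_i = -121 + 2*i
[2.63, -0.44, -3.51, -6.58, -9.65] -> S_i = 2.63 + -3.07*i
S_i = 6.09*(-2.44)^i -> [6.09, -14.86, 36.26, -88.47, 215.86]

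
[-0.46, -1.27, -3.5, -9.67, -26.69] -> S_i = -0.46*2.76^i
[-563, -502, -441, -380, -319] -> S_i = -563 + 61*i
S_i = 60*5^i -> [60, 300, 1500, 7500, 37500]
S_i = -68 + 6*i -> [-68, -62, -56, -50, -44]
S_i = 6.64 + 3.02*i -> [6.64, 9.66, 12.68, 15.7, 18.72]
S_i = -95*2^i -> [-95, -190, -380, -760, -1520]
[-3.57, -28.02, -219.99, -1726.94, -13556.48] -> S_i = -3.57*7.85^i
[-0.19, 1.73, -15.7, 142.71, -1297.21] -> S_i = -0.19*(-9.09)^i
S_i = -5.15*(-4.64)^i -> [-5.15, 23.9, -110.88, 514.47, -2387.15]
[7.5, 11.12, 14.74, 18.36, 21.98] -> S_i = 7.50 + 3.62*i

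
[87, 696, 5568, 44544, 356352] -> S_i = 87*8^i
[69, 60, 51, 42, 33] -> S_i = 69 + -9*i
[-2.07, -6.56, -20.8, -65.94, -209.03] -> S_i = -2.07*3.17^i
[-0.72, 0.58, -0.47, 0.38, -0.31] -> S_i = -0.72*(-0.81)^i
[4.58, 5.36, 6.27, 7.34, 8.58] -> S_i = 4.58*1.17^i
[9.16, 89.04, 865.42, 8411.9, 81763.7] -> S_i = 9.16*9.72^i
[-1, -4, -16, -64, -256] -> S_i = -1*4^i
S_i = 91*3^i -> [91, 273, 819, 2457, 7371]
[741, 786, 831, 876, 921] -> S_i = 741 + 45*i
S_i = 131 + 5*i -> [131, 136, 141, 146, 151]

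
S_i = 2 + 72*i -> [2, 74, 146, 218, 290]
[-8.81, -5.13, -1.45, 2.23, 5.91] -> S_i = -8.81 + 3.68*i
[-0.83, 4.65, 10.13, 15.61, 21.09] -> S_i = -0.83 + 5.48*i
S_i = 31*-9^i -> [31, -279, 2511, -22599, 203391]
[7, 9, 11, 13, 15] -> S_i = 7 + 2*i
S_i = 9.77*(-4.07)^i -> [9.77, -39.76, 161.84, -658.69, 2680.85]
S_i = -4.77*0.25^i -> [-4.77, -1.19, -0.3, -0.07, -0.02]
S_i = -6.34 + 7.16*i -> [-6.34, 0.82, 7.98, 15.14, 22.3]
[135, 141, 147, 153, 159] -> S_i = 135 + 6*i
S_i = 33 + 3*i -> [33, 36, 39, 42, 45]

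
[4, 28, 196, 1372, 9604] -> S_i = 4*7^i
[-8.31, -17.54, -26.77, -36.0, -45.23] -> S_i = -8.31 + -9.23*i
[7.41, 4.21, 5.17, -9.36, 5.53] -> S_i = Random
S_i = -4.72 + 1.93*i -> [-4.72, -2.79, -0.86, 1.07, 3.0]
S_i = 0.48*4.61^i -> [0.48, 2.21, 10.2, 47.03, 216.79]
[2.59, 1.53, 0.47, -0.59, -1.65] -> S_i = 2.59 + -1.06*i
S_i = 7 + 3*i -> [7, 10, 13, 16, 19]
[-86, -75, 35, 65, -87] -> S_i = Random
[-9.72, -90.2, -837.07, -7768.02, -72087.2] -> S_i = -9.72*9.28^i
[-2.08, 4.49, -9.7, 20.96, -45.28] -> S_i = -2.08*(-2.16)^i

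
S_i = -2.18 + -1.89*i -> [-2.18, -4.07, -5.96, -7.85, -9.74]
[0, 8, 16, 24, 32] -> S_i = 0 + 8*i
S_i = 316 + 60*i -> [316, 376, 436, 496, 556]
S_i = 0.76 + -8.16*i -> [0.76, -7.4, -15.56, -23.72, -31.88]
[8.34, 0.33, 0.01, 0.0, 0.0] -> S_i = 8.34*0.04^i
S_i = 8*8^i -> [8, 64, 512, 4096, 32768]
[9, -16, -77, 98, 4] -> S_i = Random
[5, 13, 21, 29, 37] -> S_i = 5 + 8*i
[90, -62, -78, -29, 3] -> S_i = Random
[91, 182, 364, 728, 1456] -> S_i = 91*2^i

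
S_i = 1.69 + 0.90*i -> [1.69, 2.59, 3.49, 4.39, 5.29]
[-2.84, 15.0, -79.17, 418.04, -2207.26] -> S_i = -2.84*(-5.28)^i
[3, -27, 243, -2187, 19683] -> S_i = 3*-9^i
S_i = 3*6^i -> [3, 18, 108, 648, 3888]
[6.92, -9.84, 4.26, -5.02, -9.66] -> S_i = Random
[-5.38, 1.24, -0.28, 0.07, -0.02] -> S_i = -5.38*(-0.23)^i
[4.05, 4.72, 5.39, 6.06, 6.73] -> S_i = 4.05 + 0.67*i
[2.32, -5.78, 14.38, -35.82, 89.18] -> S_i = 2.32*(-2.49)^i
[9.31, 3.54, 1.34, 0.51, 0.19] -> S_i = 9.31*0.38^i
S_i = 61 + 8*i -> [61, 69, 77, 85, 93]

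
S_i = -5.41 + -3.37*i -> [-5.41, -8.78, -12.15, -15.52, -18.89]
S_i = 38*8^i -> [38, 304, 2432, 19456, 155648]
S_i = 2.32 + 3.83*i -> [2.32, 6.15, 9.98, 13.81, 17.64]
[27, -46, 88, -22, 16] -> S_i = Random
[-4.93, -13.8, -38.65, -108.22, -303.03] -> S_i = -4.93*2.80^i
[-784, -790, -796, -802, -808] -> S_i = -784 + -6*i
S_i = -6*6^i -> [-6, -36, -216, -1296, -7776]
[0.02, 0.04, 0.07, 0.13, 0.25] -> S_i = 0.02*1.88^i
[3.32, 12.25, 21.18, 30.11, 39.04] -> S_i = 3.32 + 8.93*i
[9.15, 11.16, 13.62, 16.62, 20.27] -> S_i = 9.15*1.22^i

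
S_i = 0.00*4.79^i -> [0.0, 0.0, 0.0, 0.0, 0.0]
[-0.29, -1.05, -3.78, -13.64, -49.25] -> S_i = -0.29*3.61^i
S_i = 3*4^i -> [3, 12, 48, 192, 768]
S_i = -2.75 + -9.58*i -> [-2.75, -12.33, -21.91, -31.49, -41.07]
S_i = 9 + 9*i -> [9, 18, 27, 36, 45]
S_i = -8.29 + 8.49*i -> [-8.29, 0.2, 8.69, 17.18, 25.67]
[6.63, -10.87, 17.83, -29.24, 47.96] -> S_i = 6.63*(-1.64)^i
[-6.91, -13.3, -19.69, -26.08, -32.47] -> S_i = -6.91 + -6.39*i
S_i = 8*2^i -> [8, 16, 32, 64, 128]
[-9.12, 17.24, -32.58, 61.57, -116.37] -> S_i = -9.12*(-1.89)^i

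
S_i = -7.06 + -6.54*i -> [-7.06, -13.6, -20.14, -26.68, -33.22]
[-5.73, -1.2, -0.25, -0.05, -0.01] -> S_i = -5.73*0.21^i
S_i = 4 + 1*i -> [4, 5, 6, 7, 8]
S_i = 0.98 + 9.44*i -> [0.98, 10.42, 19.86, 29.3, 38.74]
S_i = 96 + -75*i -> [96, 21, -54, -129, -204]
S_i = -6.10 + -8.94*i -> [-6.1, -15.04, -23.98, -32.92, -41.86]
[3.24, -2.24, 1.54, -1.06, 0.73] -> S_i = 3.24*(-0.69)^i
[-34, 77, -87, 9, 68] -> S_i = Random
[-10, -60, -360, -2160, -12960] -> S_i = -10*6^i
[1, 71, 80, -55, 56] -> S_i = Random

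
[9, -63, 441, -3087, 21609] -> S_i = 9*-7^i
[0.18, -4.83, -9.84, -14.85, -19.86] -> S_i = 0.18 + -5.01*i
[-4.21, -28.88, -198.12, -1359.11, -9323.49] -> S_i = -4.21*6.86^i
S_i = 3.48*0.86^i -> [3.48, 2.99, 2.57, 2.21, 1.9]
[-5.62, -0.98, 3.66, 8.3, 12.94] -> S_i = -5.62 + 4.64*i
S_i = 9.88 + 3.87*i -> [9.88, 13.75, 17.62, 21.49, 25.36]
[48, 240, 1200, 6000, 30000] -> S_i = 48*5^i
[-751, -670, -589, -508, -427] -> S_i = -751 + 81*i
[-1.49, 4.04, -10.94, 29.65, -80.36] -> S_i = -1.49*(-2.71)^i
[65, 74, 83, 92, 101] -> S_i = 65 + 9*i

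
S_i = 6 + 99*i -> [6, 105, 204, 303, 402]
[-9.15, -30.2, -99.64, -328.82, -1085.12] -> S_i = -9.15*3.30^i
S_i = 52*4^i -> [52, 208, 832, 3328, 13312]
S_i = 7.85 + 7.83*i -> [7.85, 15.68, 23.51, 31.34, 39.17]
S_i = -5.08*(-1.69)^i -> [-5.08, 8.59, -14.51, 24.52, -41.44]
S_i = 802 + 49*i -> [802, 851, 900, 949, 998]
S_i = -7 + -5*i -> [-7, -12, -17, -22, -27]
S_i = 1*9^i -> [1, 9, 81, 729, 6561]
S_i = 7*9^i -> [7, 63, 567, 5103, 45927]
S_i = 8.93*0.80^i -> [8.93, 7.14, 5.72, 4.57, 3.66]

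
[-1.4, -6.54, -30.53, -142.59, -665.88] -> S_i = -1.40*4.67^i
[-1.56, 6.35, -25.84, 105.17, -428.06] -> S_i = -1.56*(-4.07)^i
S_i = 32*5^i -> [32, 160, 800, 4000, 20000]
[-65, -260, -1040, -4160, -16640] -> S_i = -65*4^i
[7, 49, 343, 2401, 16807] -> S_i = 7*7^i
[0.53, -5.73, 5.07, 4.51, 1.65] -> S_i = Random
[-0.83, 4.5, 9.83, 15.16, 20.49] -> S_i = -0.83 + 5.33*i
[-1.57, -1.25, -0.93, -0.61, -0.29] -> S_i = -1.57 + 0.32*i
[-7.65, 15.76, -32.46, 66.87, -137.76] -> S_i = -7.65*(-2.06)^i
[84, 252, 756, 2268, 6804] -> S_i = 84*3^i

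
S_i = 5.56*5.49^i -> [5.56, 30.52, 167.58, 920.01, 5050.85]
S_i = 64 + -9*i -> [64, 55, 46, 37, 28]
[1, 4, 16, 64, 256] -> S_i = 1*4^i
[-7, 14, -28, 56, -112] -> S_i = -7*-2^i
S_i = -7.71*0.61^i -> [-7.71, -4.7, -2.87, -1.75, -1.07]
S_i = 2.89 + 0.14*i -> [2.89, 3.03, 3.17, 3.31, 3.45]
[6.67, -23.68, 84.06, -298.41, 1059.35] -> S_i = 6.67*(-3.55)^i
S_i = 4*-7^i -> [4, -28, 196, -1372, 9604]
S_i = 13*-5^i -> [13, -65, 325, -1625, 8125]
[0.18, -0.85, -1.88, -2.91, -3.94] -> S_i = 0.18 + -1.03*i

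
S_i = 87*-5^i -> [87, -435, 2175, -10875, 54375]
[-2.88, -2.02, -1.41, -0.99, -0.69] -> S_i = -2.88*0.70^i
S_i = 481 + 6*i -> [481, 487, 493, 499, 505]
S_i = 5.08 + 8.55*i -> [5.08, 13.63, 22.18, 30.73, 39.28]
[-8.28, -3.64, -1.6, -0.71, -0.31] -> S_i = -8.28*0.44^i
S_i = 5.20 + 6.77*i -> [5.2, 11.97, 18.74, 25.51, 32.28]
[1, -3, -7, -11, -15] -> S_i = 1 + -4*i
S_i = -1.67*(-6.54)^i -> [-1.67, 10.92, -71.43, 467.14, -3055.11]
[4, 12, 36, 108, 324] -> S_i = 4*3^i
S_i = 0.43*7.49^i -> [0.43, 3.22, 24.12, 180.68, 1353.31]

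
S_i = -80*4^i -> [-80, -320, -1280, -5120, -20480]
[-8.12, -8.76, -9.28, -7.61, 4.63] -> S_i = Random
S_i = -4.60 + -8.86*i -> [-4.6, -13.46, -22.32, -31.18, -40.04]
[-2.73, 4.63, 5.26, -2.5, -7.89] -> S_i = Random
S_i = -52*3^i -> [-52, -156, -468, -1404, -4212]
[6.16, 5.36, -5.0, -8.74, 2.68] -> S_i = Random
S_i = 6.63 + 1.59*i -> [6.63, 8.22, 9.81, 11.4, 12.99]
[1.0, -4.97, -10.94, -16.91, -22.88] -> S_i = 1.00 + -5.97*i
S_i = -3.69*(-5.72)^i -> [-3.69, 21.11, -120.73, 690.58, -3950.12]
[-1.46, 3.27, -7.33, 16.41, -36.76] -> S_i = -1.46*(-2.24)^i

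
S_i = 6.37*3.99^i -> [6.37, 25.42, 101.41, 404.63, 1614.47]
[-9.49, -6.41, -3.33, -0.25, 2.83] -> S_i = -9.49 + 3.08*i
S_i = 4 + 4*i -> [4, 8, 12, 16, 20]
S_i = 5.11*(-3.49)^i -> [5.11, -17.83, 62.24, -217.22, 758.09]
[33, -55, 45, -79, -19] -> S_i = Random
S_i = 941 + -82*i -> [941, 859, 777, 695, 613]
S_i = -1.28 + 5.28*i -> [-1.28, 4.0, 9.28, 14.56, 19.84]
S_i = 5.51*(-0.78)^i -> [5.51, -4.3, 3.35, -2.61, 2.04]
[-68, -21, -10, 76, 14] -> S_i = Random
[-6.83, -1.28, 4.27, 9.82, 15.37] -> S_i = -6.83 + 5.55*i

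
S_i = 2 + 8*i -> [2, 10, 18, 26, 34]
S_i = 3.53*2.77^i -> [3.53, 9.78, 27.09, 75.03, 207.82]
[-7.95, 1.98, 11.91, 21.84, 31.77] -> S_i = -7.95 + 9.93*i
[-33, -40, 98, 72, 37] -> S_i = Random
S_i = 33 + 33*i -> [33, 66, 99, 132, 165]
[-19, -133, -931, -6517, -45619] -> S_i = -19*7^i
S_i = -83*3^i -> [-83, -249, -747, -2241, -6723]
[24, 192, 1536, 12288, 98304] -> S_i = 24*8^i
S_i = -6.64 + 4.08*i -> [-6.64, -2.56, 1.52, 5.6, 9.68]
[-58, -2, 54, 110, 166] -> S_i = -58 + 56*i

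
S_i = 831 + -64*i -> [831, 767, 703, 639, 575]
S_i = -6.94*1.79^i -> [-6.94, -12.42, -22.24, -39.8, -71.25]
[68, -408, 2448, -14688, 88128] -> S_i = 68*-6^i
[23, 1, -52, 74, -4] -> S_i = Random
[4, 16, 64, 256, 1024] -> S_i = 4*4^i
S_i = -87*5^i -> [-87, -435, -2175, -10875, -54375]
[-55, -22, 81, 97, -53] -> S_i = Random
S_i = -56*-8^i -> [-56, 448, -3584, 28672, -229376]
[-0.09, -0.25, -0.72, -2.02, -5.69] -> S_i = -0.09*2.82^i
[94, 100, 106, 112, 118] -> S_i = 94 + 6*i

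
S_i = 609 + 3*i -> [609, 612, 615, 618, 621]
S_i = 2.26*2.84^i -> [2.26, 6.42, 18.23, 51.77, 147.02]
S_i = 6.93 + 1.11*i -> [6.93, 8.04, 9.15, 10.26, 11.37]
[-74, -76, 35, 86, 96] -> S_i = Random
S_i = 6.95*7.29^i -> [6.95, 50.67, 369.35, 2692.57, 19628.85]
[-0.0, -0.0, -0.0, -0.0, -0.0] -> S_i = -0.00*0.09^i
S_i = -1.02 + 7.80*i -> [-1.02, 6.78, 14.58, 22.38, 30.18]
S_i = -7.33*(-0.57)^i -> [-7.33, 4.18, -2.38, 1.36, -0.77]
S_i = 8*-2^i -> [8, -16, 32, -64, 128]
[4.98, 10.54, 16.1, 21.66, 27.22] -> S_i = 4.98 + 5.56*i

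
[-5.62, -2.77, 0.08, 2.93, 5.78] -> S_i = -5.62 + 2.85*i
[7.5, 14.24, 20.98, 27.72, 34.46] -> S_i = 7.50 + 6.74*i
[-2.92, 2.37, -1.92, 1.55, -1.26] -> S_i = -2.92*(-0.81)^i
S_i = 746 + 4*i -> [746, 750, 754, 758, 762]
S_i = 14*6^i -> [14, 84, 504, 3024, 18144]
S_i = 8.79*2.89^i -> [8.79, 25.4, 73.41, 212.17, 613.17]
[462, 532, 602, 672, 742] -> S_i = 462 + 70*i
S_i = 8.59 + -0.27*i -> [8.59, 8.32, 8.05, 7.78, 7.51]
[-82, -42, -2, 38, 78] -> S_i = -82 + 40*i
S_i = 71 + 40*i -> [71, 111, 151, 191, 231]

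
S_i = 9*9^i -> [9, 81, 729, 6561, 59049]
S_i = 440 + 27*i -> [440, 467, 494, 521, 548]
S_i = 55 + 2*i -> [55, 57, 59, 61, 63]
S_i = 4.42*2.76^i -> [4.42, 12.2, 33.67, 92.93, 256.48]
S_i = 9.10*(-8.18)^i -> [9.1, -74.44, 608.9, -4980.83, 40743.15]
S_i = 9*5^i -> [9, 45, 225, 1125, 5625]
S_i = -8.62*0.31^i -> [-8.62, -2.67, -0.83, -0.26, -0.08]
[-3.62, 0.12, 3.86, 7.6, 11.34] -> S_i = -3.62 + 3.74*i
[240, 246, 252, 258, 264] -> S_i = 240 + 6*i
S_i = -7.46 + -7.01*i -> [-7.46, -14.47, -21.48, -28.49, -35.5]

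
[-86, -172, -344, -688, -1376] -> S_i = -86*2^i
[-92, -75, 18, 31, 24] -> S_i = Random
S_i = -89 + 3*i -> [-89, -86, -83, -80, -77]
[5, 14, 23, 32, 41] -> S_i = 5 + 9*i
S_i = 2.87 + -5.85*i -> [2.87, -2.98, -8.83, -14.68, -20.53]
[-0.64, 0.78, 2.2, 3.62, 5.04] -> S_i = -0.64 + 1.42*i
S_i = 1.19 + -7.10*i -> [1.19, -5.91, -13.01, -20.11, -27.21]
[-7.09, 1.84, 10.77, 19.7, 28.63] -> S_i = -7.09 + 8.93*i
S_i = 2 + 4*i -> [2, 6, 10, 14, 18]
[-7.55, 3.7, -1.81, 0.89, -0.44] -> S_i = -7.55*(-0.49)^i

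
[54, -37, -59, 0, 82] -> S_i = Random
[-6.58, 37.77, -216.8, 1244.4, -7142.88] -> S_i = -6.58*(-5.74)^i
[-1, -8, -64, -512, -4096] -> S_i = -1*8^i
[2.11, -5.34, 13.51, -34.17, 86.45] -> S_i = 2.11*(-2.53)^i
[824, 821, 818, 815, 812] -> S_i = 824 + -3*i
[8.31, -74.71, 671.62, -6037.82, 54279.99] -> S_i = 8.31*(-8.99)^i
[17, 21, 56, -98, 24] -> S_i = Random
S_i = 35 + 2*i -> [35, 37, 39, 41, 43]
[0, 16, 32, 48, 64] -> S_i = 0 + 16*i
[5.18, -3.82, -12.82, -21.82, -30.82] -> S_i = 5.18 + -9.00*i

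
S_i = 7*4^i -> [7, 28, 112, 448, 1792]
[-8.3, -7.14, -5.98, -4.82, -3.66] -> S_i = -8.30 + 1.16*i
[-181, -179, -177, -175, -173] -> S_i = -181 + 2*i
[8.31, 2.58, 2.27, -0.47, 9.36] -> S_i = Random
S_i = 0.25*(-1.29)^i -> [0.25, -0.32, 0.42, -0.54, 0.69]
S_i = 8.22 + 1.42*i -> [8.22, 9.64, 11.06, 12.48, 13.9]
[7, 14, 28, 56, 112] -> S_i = 7*2^i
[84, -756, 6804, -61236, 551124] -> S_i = 84*-9^i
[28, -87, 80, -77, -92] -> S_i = Random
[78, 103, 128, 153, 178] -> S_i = 78 + 25*i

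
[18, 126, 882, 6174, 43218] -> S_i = 18*7^i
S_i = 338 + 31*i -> [338, 369, 400, 431, 462]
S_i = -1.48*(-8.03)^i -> [-1.48, 11.88, -95.43, 766.32, -6153.52]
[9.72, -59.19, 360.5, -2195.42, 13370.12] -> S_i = 9.72*(-6.09)^i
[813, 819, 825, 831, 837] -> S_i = 813 + 6*i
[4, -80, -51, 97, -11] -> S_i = Random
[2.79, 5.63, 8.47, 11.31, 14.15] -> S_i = 2.79 + 2.84*i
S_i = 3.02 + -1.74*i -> [3.02, 1.28, -0.46, -2.2, -3.94]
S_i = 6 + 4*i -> [6, 10, 14, 18, 22]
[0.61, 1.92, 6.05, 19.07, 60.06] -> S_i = 0.61*3.15^i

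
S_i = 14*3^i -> [14, 42, 126, 378, 1134]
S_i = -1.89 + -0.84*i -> [-1.89, -2.73, -3.57, -4.41, -5.25]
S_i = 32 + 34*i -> [32, 66, 100, 134, 168]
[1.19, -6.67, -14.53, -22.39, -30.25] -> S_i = 1.19 + -7.86*i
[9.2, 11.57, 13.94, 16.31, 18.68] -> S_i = 9.20 + 2.37*i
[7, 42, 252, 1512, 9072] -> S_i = 7*6^i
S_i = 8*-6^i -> [8, -48, 288, -1728, 10368]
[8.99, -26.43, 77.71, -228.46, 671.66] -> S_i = 8.99*(-2.94)^i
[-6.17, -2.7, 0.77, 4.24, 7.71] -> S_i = -6.17 + 3.47*i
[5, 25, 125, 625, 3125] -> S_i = 5*5^i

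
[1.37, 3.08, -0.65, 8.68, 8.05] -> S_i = Random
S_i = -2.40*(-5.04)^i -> [-2.4, 12.1, -60.96, 307.26, -1548.58]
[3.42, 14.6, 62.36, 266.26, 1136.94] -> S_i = 3.42*4.27^i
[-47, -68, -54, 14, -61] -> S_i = Random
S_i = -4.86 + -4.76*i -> [-4.86, -9.62, -14.38, -19.14, -23.9]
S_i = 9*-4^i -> [9, -36, 144, -576, 2304]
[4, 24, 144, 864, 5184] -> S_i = 4*6^i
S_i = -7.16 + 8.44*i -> [-7.16, 1.28, 9.72, 18.16, 26.6]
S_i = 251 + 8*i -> [251, 259, 267, 275, 283]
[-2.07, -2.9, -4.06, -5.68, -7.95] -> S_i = -2.07*1.40^i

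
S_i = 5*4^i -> [5, 20, 80, 320, 1280]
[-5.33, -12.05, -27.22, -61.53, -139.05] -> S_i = -5.33*2.26^i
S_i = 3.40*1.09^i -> [3.4, 3.71, 4.04, 4.4, 4.8]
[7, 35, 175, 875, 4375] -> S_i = 7*5^i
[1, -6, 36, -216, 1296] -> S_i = 1*-6^i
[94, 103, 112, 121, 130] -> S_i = 94 + 9*i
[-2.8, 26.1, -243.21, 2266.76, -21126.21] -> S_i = -2.80*(-9.32)^i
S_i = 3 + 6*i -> [3, 9, 15, 21, 27]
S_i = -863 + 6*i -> [-863, -857, -851, -845, -839]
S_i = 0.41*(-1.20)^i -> [0.41, -0.49, 0.59, -0.71, 0.85]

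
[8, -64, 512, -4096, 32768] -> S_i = 8*-8^i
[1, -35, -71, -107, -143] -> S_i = 1 + -36*i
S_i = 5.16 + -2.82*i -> [5.16, 2.34, -0.48, -3.3, -6.12]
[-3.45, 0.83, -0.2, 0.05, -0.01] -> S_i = -3.45*(-0.24)^i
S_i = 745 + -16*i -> [745, 729, 713, 697, 681]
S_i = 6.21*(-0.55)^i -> [6.21, -3.42, 1.88, -1.03, 0.57]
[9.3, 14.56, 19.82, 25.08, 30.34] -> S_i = 9.30 + 5.26*i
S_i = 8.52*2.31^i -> [8.52, 19.68, 45.46, 105.02, 242.6]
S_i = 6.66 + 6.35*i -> [6.66, 13.01, 19.36, 25.71, 32.06]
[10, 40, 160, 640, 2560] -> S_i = 10*4^i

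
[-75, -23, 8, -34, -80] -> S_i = Random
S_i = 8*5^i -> [8, 40, 200, 1000, 5000]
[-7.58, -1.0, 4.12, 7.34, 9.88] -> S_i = Random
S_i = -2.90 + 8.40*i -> [-2.9, 5.5, 13.9, 22.3, 30.7]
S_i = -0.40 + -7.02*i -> [-0.4, -7.42, -14.44, -21.46, -28.48]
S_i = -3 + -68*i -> [-3, -71, -139, -207, -275]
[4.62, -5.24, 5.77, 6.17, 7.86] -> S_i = Random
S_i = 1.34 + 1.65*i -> [1.34, 2.99, 4.64, 6.29, 7.94]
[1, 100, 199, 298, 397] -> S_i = 1 + 99*i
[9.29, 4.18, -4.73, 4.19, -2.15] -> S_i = Random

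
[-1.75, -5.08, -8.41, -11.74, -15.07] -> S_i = -1.75 + -3.33*i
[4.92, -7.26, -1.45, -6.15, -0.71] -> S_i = Random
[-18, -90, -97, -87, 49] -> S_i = Random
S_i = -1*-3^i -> [-1, 3, -9, 27, -81]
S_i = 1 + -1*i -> [1, 0, -1, -2, -3]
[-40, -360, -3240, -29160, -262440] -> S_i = -40*9^i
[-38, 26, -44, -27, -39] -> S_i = Random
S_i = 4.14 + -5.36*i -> [4.14, -1.22, -6.58, -11.94, -17.3]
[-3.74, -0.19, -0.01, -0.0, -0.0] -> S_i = -3.74*0.05^i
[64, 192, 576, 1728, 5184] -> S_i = 64*3^i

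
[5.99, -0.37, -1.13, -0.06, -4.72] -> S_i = Random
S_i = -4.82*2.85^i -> [-4.82, -13.74, -39.15, -111.58, -318.0]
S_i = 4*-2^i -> [4, -8, 16, -32, 64]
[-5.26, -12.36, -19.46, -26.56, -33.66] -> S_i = -5.26 + -7.10*i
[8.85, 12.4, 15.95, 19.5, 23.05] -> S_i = 8.85 + 3.55*i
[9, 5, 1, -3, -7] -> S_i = 9 + -4*i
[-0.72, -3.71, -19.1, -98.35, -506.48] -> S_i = -0.72*5.15^i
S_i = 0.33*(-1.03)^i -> [0.33, -0.34, 0.35, -0.36, 0.37]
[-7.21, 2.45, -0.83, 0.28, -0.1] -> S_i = -7.21*(-0.34)^i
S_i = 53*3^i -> [53, 159, 477, 1431, 4293]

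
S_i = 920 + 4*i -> [920, 924, 928, 932, 936]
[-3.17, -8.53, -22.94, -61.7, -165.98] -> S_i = -3.17*2.69^i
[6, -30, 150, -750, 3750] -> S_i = 6*-5^i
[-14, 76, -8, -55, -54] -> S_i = Random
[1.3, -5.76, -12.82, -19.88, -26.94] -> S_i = 1.30 + -7.06*i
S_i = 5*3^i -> [5, 15, 45, 135, 405]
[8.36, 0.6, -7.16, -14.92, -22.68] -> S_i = 8.36 + -7.76*i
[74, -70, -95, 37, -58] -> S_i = Random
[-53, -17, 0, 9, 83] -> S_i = Random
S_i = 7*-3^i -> [7, -21, 63, -189, 567]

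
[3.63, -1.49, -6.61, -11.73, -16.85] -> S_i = 3.63 + -5.12*i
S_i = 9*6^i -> [9, 54, 324, 1944, 11664]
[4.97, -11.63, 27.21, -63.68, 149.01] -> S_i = 4.97*(-2.34)^i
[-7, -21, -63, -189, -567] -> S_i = -7*3^i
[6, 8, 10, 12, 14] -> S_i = 6 + 2*i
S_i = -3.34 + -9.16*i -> [-3.34, -12.5, -21.66, -30.82, -39.98]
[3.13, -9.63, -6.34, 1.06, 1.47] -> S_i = Random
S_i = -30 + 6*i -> [-30, -24, -18, -12, -6]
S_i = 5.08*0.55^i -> [5.08, 2.79, 1.54, 0.85, 0.46]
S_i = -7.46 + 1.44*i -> [-7.46, -6.02, -4.58, -3.14, -1.7]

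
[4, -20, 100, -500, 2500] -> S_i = 4*-5^i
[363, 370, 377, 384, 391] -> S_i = 363 + 7*i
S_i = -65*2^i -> [-65, -130, -260, -520, -1040]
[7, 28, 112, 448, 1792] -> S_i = 7*4^i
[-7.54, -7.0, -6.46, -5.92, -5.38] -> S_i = -7.54 + 0.54*i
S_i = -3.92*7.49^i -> [-3.92, -29.36, -219.91, -1647.14, -12337.11]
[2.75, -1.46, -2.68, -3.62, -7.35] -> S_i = Random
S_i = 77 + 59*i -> [77, 136, 195, 254, 313]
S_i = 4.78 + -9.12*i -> [4.78, -4.34, -13.46, -22.58, -31.7]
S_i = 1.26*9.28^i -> [1.26, 11.69, 108.51, 1006.97, 9344.64]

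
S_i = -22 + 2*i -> [-22, -20, -18, -16, -14]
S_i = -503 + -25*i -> [-503, -528, -553, -578, -603]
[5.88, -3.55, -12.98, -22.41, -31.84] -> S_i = 5.88 + -9.43*i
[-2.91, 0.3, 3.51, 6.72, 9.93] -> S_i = -2.91 + 3.21*i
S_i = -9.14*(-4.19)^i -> [-9.14, 38.3, -160.46, 672.34, -2817.1]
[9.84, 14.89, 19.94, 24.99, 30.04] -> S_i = 9.84 + 5.05*i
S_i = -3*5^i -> [-3, -15, -75, -375, -1875]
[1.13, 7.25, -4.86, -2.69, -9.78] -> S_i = Random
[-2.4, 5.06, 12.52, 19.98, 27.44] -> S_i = -2.40 + 7.46*i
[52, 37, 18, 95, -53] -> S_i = Random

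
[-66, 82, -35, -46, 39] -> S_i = Random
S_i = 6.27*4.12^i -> [6.27, 25.83, 106.43, 438.49, 1806.58]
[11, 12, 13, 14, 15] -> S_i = 11 + 1*i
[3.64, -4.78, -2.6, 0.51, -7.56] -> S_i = Random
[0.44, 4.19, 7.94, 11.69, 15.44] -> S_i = 0.44 + 3.75*i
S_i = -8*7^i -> [-8, -56, -392, -2744, -19208]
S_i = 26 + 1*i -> [26, 27, 28, 29, 30]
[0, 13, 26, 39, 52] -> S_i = 0 + 13*i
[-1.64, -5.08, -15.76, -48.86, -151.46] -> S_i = -1.64*3.10^i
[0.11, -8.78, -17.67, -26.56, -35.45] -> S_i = 0.11 + -8.89*i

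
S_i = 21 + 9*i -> [21, 30, 39, 48, 57]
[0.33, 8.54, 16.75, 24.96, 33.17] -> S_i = 0.33 + 8.21*i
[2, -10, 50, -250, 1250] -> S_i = 2*-5^i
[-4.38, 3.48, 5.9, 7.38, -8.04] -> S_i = Random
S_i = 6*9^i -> [6, 54, 486, 4374, 39366]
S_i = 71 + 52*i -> [71, 123, 175, 227, 279]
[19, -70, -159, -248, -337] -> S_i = 19 + -89*i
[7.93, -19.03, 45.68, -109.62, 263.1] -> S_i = 7.93*(-2.40)^i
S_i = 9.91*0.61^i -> [9.91, 6.05, 3.69, 2.25, 1.37]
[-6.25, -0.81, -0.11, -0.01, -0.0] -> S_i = -6.25*0.13^i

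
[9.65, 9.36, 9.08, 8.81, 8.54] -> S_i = 9.65*0.97^i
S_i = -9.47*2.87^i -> [-9.47, -27.18, -78.0, -223.87, -642.51]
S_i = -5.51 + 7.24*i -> [-5.51, 1.73, 8.97, 16.21, 23.45]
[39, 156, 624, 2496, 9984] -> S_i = 39*4^i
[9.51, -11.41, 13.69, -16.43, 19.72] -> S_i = 9.51*(-1.20)^i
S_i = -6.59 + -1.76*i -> [-6.59, -8.35, -10.11, -11.87, -13.63]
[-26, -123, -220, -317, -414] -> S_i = -26 + -97*i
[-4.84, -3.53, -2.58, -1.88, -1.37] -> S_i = -4.84*0.73^i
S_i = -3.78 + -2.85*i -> [-3.78, -6.63, -9.48, -12.33, -15.18]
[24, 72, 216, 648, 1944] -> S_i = 24*3^i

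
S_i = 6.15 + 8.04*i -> [6.15, 14.19, 22.23, 30.27, 38.31]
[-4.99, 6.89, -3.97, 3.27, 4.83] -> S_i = Random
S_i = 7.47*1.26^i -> [7.47, 9.41, 11.86, 14.94, 18.83]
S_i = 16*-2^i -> [16, -32, 64, -128, 256]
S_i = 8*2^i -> [8, 16, 32, 64, 128]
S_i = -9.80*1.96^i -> [-9.8, -19.21, -37.65, -73.79, -144.63]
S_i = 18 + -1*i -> [18, 17, 16, 15, 14]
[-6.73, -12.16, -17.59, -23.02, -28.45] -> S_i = -6.73 + -5.43*i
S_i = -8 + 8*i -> [-8, 0, 8, 16, 24]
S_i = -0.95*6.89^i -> [-0.95, -6.55, -45.1, -310.73, -2140.92]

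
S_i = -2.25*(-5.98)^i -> [-2.25, 13.46, -80.46, 481.16, -2877.31]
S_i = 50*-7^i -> [50, -350, 2450, -17150, 120050]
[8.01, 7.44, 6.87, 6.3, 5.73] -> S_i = 8.01 + -0.57*i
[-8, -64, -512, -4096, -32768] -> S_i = -8*8^i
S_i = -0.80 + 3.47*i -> [-0.8, 2.67, 6.14, 9.61, 13.08]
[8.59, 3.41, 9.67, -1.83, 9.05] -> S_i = Random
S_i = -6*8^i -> [-6, -48, -384, -3072, -24576]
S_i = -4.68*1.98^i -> [-4.68, -9.27, -18.35, -36.33, -71.93]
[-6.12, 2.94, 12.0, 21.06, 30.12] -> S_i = -6.12 + 9.06*i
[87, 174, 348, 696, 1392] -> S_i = 87*2^i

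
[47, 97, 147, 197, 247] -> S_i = 47 + 50*i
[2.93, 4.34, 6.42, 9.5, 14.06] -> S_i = 2.93*1.48^i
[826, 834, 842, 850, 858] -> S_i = 826 + 8*i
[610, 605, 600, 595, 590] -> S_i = 610 + -5*i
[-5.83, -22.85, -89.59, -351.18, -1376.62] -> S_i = -5.83*3.92^i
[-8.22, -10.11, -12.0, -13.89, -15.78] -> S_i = -8.22 + -1.89*i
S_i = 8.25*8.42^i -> [8.25, 69.46, 584.9, 4924.82, 41466.97]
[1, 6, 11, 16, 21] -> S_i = 1 + 5*i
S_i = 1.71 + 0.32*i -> [1.71, 2.03, 2.35, 2.67, 2.99]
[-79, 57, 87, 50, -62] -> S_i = Random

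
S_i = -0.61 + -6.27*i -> [-0.61, -6.88, -13.15, -19.42, -25.69]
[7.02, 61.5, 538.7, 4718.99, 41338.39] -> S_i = 7.02*8.76^i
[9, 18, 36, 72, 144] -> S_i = 9*2^i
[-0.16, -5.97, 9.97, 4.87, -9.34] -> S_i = Random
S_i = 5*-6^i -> [5, -30, 180, -1080, 6480]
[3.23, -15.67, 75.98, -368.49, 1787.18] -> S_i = 3.23*(-4.85)^i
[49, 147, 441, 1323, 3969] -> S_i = 49*3^i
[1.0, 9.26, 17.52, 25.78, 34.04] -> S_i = 1.00 + 8.26*i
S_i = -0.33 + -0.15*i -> [-0.33, -0.48, -0.63, -0.78, -0.93]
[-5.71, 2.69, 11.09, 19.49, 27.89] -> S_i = -5.71 + 8.40*i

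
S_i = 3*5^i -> [3, 15, 75, 375, 1875]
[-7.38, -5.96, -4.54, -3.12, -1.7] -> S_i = -7.38 + 1.42*i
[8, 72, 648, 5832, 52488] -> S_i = 8*9^i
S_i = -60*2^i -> [-60, -120, -240, -480, -960]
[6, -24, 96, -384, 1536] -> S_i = 6*-4^i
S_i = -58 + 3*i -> [-58, -55, -52, -49, -46]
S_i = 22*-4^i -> [22, -88, 352, -1408, 5632]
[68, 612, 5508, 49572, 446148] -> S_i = 68*9^i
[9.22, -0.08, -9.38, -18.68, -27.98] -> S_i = 9.22 + -9.30*i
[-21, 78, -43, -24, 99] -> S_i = Random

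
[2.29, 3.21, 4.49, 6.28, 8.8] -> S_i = 2.29*1.40^i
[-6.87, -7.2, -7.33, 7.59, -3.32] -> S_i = Random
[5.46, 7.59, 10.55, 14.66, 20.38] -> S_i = 5.46*1.39^i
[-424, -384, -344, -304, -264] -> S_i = -424 + 40*i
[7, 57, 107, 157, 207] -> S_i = 7 + 50*i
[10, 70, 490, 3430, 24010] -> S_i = 10*7^i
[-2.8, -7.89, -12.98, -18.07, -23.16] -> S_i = -2.80 + -5.09*i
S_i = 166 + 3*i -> [166, 169, 172, 175, 178]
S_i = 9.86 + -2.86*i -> [9.86, 7.0, 4.14, 1.28, -1.58]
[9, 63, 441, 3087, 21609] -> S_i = 9*7^i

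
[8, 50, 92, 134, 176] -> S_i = 8 + 42*i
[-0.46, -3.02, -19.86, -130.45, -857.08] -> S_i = -0.46*6.57^i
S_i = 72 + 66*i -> [72, 138, 204, 270, 336]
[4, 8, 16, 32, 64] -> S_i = 4*2^i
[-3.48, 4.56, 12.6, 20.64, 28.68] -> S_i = -3.48 + 8.04*i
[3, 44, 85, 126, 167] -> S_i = 3 + 41*i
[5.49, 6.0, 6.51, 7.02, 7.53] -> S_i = 5.49 + 0.51*i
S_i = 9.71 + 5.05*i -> [9.71, 14.76, 19.81, 24.86, 29.91]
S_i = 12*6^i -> [12, 72, 432, 2592, 15552]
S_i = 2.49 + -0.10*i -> [2.49, 2.39, 2.29, 2.19, 2.09]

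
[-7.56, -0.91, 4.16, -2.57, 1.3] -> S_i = Random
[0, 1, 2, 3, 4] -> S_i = 0 + 1*i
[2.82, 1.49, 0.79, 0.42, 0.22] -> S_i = 2.82*0.53^i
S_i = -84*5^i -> [-84, -420, -2100, -10500, -52500]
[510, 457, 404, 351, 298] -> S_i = 510 + -53*i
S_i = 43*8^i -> [43, 344, 2752, 22016, 176128]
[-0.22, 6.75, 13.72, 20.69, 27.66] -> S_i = -0.22 + 6.97*i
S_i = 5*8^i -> [5, 40, 320, 2560, 20480]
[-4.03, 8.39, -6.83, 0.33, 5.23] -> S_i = Random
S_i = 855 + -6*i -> [855, 849, 843, 837, 831]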